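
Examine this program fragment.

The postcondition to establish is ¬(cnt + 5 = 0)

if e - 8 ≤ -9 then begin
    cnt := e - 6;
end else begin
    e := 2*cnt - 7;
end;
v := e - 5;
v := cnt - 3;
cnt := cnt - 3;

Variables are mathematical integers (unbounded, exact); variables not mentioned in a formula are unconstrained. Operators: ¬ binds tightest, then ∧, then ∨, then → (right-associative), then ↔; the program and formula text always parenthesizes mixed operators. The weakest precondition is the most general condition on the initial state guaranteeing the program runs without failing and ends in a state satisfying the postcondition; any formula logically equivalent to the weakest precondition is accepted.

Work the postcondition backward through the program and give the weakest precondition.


Working backward. After the program, the postcondition ¬(cnt + 5 = 0) must hold; in canonical form it is ¬(cnt = -5).
Before cnt := cnt - 3: ¬(cnt = -2)
Before v := cnt - 3: ¬(cnt = -2)
Before v := e - 5: ¬(cnt = -2)
Then branch requires ¬(e = 4); else branch requires ¬(cnt = -2).
Before the if: (e ≤ -1 → (¬(e = 4))) ∧ ((¬(e ≤ -1)) → (¬(cnt = -2)))
Answer: WP = (e ≤ -1 → (¬(e = 4))) ∧ ((¬(e ≤ -1)) → (¬(cnt = -2)))


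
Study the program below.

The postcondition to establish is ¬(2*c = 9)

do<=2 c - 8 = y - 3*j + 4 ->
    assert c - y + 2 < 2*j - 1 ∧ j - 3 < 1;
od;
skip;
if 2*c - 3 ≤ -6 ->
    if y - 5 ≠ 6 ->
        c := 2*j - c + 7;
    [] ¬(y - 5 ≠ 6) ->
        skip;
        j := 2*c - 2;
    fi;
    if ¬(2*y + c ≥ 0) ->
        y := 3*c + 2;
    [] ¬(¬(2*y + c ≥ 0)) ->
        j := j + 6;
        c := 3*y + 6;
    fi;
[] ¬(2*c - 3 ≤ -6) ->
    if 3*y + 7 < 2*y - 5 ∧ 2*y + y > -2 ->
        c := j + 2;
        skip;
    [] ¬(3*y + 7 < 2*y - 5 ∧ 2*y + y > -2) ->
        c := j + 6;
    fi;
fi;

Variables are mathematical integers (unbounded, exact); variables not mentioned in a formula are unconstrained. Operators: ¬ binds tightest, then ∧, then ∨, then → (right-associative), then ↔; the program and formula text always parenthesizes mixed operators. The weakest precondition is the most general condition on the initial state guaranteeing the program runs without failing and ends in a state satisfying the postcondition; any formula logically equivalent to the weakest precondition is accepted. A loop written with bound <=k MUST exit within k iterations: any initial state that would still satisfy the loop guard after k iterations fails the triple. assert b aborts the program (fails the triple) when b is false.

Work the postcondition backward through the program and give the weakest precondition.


Working backward. After the program, ¬(2*c = 9) must hold.
Then branch requires (y ≠ 11 → (((¬(2*j + 2*y ≥ c - 7)) → (¬(4*j = 2*c - 5))) ∧ (2*j + 2*y ≥ c - 7 → (¬(6*y = -3))))) ∧ ((¬(y ≠ 11)) → (((¬(c + 2*y ≥ 0)) → (¬(2*c = 9))) ∧ (c + 2*y ≥ 0 → (¬(6*y = -3))))); else branch requires ((y < -12 ∧ 3*y > -2) → (¬(2*j = 5))) ∧ ((¬(y < -12 ∧ 3*y > -2)) → (¬(2*j = -3))).
Before the if: (2*c ≤ -3 → ((y ≠ 11 → (((¬(2*j + 2*y ≥ c - 7)) → (¬(4*j = 2*c - 5))) ∧ (2*j + 2*y ≥ c - 7 → (¬(6*y = -3))))) ∧ ((¬(y ≠ 11)) → (((¬(c + 2*y ≥ 0)) → (¬(2*c = 9))) ∧ (c + 2*y ≥ 0 → (¬(6*y = -3))))))) ∧ ((¬(2*c ≤ -3)) → (((y < -12 ∧ 3*y > -2) → (¬(2*j = 5))) ∧ ((¬(y < -12 ∧ 3*y > -2)) → (¬(2*j = -3)))))
Before skip: (2*c ≤ -3 → ((y ≠ 11 → (((¬(2*j + 2*y ≥ c - 7)) → (¬(4*j = 2*c - 5))) ∧ (2*j + 2*y ≥ c - 7 → (¬(6*y = -3))))) ∧ ((¬(y ≠ 11)) → (((¬(c + 2*y ≥ 0)) → (¬(2*c = 9))) ∧ (c + 2*y ≥ 0 → (¬(6*y = -3))))))) ∧ ((¬(2*c ≤ -3)) → (((y < -12 ∧ 3*y > -2) → (¬(2*j = 5))) ∧ ((¬(y < -12 ∧ 3*y > -2)) → (¬(2*j = -3)))))
Before the loop (bound <=2), unroll the exhaustion recursion (WP_0 = exit-now case; WP_j = one more guarded iteration, up to j = 2):
  WP_0: (¬(c + 3*j = y + 12)) ∧ (2*c ≤ -3 → ((y ≠ 11 → (((¬(2*j + 2*y ≥ c - 7)) → (¬(4*j = 2*c - 5))) ∧ (2*j + 2*y ≥ c - 7 → (¬(6*y = -3))))) ∧ ((¬(y ≠ 11)) → (((¬(c + 2*y ≥ 0)) → (¬(2*c = 9))) ∧ (c + 2*y ≥ 0 → (¬(6*y = -3))))))) ∧ ((¬(2*c ≤ -3)) → (((y < -12 ∧ 3*y > -2) → (¬(2*j = 5))) ∧ ((¬(y < -12 ∧ 3*y > -2)) → (¬(2*j = -3)))))
  WP_1: (c + 3*j = y + 12 → (c < 2*j + y - 3 ∧ j < 4 ∧ (¬(c + 3*j = y + 12)) ∧ (2*c ≤ -3 → ((y ≠ 11 → (((¬(2*j + 2*y ≥ c - 7)) → (¬(4*j = 2*c - 5))) ∧ (2*j + 2*y ≥ c - 7 → (¬(6*y = -3))))) ∧ ((¬(y ≠ 11)) → (((¬(c + 2*y ≥ 0)) → (¬(2*c = 9))) ∧ (c + 2*y ≥ 0 → (¬(6*y = -3))))))) ∧ ((¬(2*c ≤ -3)) → (((y < -12 ∧ 3*y > -2) → (¬(2*j = 5))) ∧ ((¬(y < -12 ∧ 3*y > -2)) → (¬(2*j = -3))))))) ∧ ((¬(c + 3*j = y + 12)) → ((2*c ≤ -3 → ((y ≠ 11 → (((¬(2*j + 2*y ≥ c - 7)) → (¬(4*j = 2*c - 5))) ∧ (2*j + 2*y ≥ c - 7 → (¬(6*y = -3))))) ∧ ((¬(y ≠ 11)) → (((¬(c + 2*y ≥ 0)) → (¬(2*c = 9))) ∧ (c + 2*y ≥ 0 → (¬(6*y = -3))))))) ∧ ((¬(2*c ≤ -3)) → (((y < -12 ∧ 3*y > -2) → (¬(2*j = 5))) ∧ ((¬(y < -12 ∧ 3*y > -2)) → (¬(2*j = -3)))))))
  WP_2: (c + 3*j = y + 12 → (c < 2*j + y - 3 ∧ j < 4 ∧ (c + 3*j = y + 12 → (c < 2*j + y - 3 ∧ j < 4 ∧ (¬(c + 3*j = y + 12)) ∧ (2*c ≤ -3 → ((y ≠ 11 → (((¬(2*j + 2*y ≥ c - 7)) → (¬(4*j = 2*c - 5))) ∧ (2*j + 2*y ≥ c - 7 → (¬(6*y = -3))))) ∧ ((¬(y ≠ 11)) → (((¬(c + 2*y ≥ 0)) → (¬(2*c = 9))) ∧ (c + 2*y ≥ 0 → (¬(6*y = -3))))))) ∧ ((¬(2*c ≤ -3)) → (((y < -12 ∧ 3*y > -2) → (¬(2*j = 5))) ∧ ((¬(y < -12 ∧ 3*y > -2)) → (¬(2*j = -3))))))) ∧ ((¬(c + 3*j = y + 12)) → ((2*c ≤ -3 → ((y ≠ 11 → (((¬(2*j + 2*y ≥ c - 7)) → (¬(4*j = 2*c - 5))) ∧ (2*j + 2*y ≥ c - 7 → (¬(6*y = -3))))) ∧ ((¬(y ≠ 11)) → (((¬(c + 2*y ≥ 0)) → (¬(2*c = 9))) ∧ (c + 2*y ≥ 0 → (¬(6*y = -3))))))) ∧ ((¬(2*c ≤ -3)) → (((y < -12 ∧ 3*y > -2) → (¬(2*j = 5))) ∧ ((¬(y < -12 ∧ 3*y > -2)) → (¬(2*j = -3))))))))) ∧ ((¬(c + 3*j = y + 12)) → ((2*c ≤ -3 → ((y ≠ 11 → (((¬(2*j + 2*y ≥ c - 7)) → (¬(4*j = 2*c - 5))) ∧ (2*j + 2*y ≥ c - 7 → (¬(6*y = -3))))) ∧ ((¬(y ≠ 11)) → (((¬(c + 2*y ≥ 0)) → (¬(2*c = 9))) ∧ (c + 2*y ≥ 0 → (¬(6*y = -3))))))) ∧ ((¬(2*c ≤ -3)) → (((y < -12 ∧ 3*y > -2) → (¬(2*j = 5))) ∧ ((¬(y < -12 ∧ 3*y > -2)) → (¬(2*j = -3)))))))
So before the loop: (c + 3*j = y + 12 → (c < 2*j + y - 3 ∧ j < 4 ∧ (c + 3*j = y + 12 → (c < 2*j + y - 3 ∧ j < 4 ∧ (¬(c + 3*j = y + 12)) ∧ (2*c ≤ -3 → ((y ≠ 11 → (((¬(2*j + 2*y ≥ c - 7)) → (¬(4*j = 2*c - 5))) ∧ (2*j + 2*y ≥ c - 7 → (¬(6*y = -3))))) ∧ ((¬(y ≠ 11)) → (((¬(c + 2*y ≥ 0)) → (¬(2*c = 9))) ∧ (c + 2*y ≥ 0 → (¬(6*y = -3))))))) ∧ ((¬(2*c ≤ -3)) → (((y < -12 ∧ 3*y > -2) → (¬(2*j = 5))) ∧ ((¬(y < -12 ∧ 3*y > -2)) → (¬(2*j = -3))))))) ∧ ((¬(c + 3*j = y + 12)) → ((2*c ≤ -3 → ((y ≠ 11 → (((¬(2*j + 2*y ≥ c - 7)) → (¬(4*j = 2*c - 5))) ∧ (2*j + 2*y ≥ c - 7 → (¬(6*y = -3))))) ∧ ((¬(y ≠ 11)) → (((¬(c + 2*y ≥ 0)) → (¬(2*c = 9))) ∧ (c + 2*y ≥ 0 → (¬(6*y = -3))))))) ∧ ((¬(2*c ≤ -3)) → (((y < -12 ∧ 3*y > -2) → (¬(2*j = 5))) ∧ ((¬(y < -12 ∧ 3*y > -2)) → (¬(2*j = -3))))))))) ∧ ((¬(c + 3*j = y + 12)) → ((2*c ≤ -3 → ((y ≠ 11 → (((¬(2*j + 2*y ≥ c - 7)) → (¬(4*j = 2*c - 5))) ∧ (2*j + 2*y ≥ c - 7 → (¬(6*y = -3))))) ∧ ((¬(y ≠ 11)) → (((¬(c + 2*y ≥ 0)) → (¬(2*c = 9))) ∧ (c + 2*y ≥ 0 → (¬(6*y = -3))))))) ∧ ((¬(2*c ≤ -3)) → (((y < -12 ∧ 3*y > -2) → (¬(2*j = 5))) ∧ ((¬(y < -12 ∧ 3*y > -2)) → (¬(2*j = -3)))))))
Answer: WP = (c + 3*j = y + 12 → (c < 2*j + y - 3 ∧ j < 4 ∧ (c + 3*j = y + 12 → (c < 2*j + y - 3 ∧ j < 4 ∧ (¬(c + 3*j = y + 12)) ∧ (2*c ≤ -3 → ((y ≠ 11 → (((¬(2*j + 2*y ≥ c - 7)) → (¬(4*j = 2*c - 5))) ∧ (2*j + 2*y ≥ c - 7 → (¬(6*y = -3))))) ∧ ((¬(y ≠ 11)) → (((¬(c + 2*y ≥ 0)) → (¬(2*c = 9))) ∧ (c + 2*y ≥ 0 → (¬(6*y = -3))))))) ∧ ((¬(2*c ≤ -3)) → (((y < -12 ∧ 3*y > -2) → (¬(2*j = 5))) ∧ ((¬(y < -12 ∧ 3*y > -2)) → (¬(2*j = -3))))))) ∧ ((¬(c + 3*j = y + 12)) → ((2*c ≤ -3 → ((y ≠ 11 → (((¬(2*j + 2*y ≥ c - 7)) → (¬(4*j = 2*c - 5))) ∧ (2*j + 2*y ≥ c - 7 → (¬(6*y = -3))))) ∧ ((¬(y ≠ 11)) → (((¬(c + 2*y ≥ 0)) → (¬(2*c = 9))) ∧ (c + 2*y ≥ 0 → (¬(6*y = -3))))))) ∧ ((¬(2*c ≤ -3)) → (((y < -12 ∧ 3*y > -2) → (¬(2*j = 5))) ∧ ((¬(y < -12 ∧ 3*y > -2)) → (¬(2*j = -3))))))))) ∧ ((¬(c + 3*j = y + 12)) → ((2*c ≤ -3 → ((y ≠ 11 → (((¬(2*j + 2*y ≥ c - 7)) → (¬(4*j = 2*c - 5))) ∧ (2*j + 2*y ≥ c - 7 → (¬(6*y = -3))))) ∧ ((¬(y ≠ 11)) → (((¬(c + 2*y ≥ 0)) → (¬(2*c = 9))) ∧ (c + 2*y ≥ 0 → (¬(6*y = -3))))))) ∧ ((¬(2*c ≤ -3)) → (((y < -12 ∧ 3*y > -2) → (¬(2*j = 5))) ∧ ((¬(y < -12 ∧ 3*y > -2)) → (¬(2*j = -3)))))))


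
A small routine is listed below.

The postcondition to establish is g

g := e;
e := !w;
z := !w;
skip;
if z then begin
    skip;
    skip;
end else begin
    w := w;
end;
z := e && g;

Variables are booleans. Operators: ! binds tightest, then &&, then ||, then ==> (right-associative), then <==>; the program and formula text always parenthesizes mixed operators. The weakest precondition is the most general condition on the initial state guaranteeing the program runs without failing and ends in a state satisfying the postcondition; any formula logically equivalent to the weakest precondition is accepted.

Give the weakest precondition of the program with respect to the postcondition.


Working backward. After the program, g must hold.
Before z := e && g: g
Then branch requires g; else branch requires g.
Before the if: (z ==> g) && ((!z) ==> g)
Before skip: (z ==> g) && ((!z) ==> g)
Before z := !w: ((!w) ==> g) && (w ==> g)
Before e := !w: ((!w) ==> g) && (w ==> g)
Before g := e: ((!w) ==> e) && (w ==> e)
Answer: WP = ((!w) ==> e) && (w ==> e)


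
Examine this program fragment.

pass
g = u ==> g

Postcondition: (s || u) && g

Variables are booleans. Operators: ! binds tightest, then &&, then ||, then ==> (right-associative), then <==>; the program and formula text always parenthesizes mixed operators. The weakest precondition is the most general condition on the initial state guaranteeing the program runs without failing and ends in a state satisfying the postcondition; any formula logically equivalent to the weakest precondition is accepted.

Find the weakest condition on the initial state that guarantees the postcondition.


Working backward. After the program, (s || u) && g must hold.
Before g := u ==> g: (s || u) && (u ==> g)
Before skip: (s || u) && (u ==> g)
Answer: WP = (s || u) && (u ==> g)


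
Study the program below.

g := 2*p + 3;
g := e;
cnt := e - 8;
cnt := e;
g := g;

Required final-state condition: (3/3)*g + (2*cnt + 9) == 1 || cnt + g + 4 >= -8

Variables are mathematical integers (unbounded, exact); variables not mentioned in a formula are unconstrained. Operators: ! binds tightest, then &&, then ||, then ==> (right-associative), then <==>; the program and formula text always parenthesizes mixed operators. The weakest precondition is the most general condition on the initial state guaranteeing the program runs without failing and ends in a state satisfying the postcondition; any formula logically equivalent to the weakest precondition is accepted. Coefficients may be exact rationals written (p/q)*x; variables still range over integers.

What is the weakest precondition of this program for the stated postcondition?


Working backward. After the program, the postcondition (3/3)*g + (2*cnt + 9) == 1 || cnt + g + 4 >= -8 must hold; in canonical form it is 2*cnt + g == -8 || cnt + g >= -12.
Before g := g: 2*cnt + g == -8 || cnt + g >= -12
Before cnt := e: 2*e + g == -8 || e + g >= -12
Before cnt := e - 8: 2*e + g == -8 || e + g >= -12
Before g := e: 3*e == -8 || 2*e >= -12
Before g := 2*p + 3: 3*e == -8 || 2*e >= -12
Answer: WP = 3*e == -8 || 2*e >= -12


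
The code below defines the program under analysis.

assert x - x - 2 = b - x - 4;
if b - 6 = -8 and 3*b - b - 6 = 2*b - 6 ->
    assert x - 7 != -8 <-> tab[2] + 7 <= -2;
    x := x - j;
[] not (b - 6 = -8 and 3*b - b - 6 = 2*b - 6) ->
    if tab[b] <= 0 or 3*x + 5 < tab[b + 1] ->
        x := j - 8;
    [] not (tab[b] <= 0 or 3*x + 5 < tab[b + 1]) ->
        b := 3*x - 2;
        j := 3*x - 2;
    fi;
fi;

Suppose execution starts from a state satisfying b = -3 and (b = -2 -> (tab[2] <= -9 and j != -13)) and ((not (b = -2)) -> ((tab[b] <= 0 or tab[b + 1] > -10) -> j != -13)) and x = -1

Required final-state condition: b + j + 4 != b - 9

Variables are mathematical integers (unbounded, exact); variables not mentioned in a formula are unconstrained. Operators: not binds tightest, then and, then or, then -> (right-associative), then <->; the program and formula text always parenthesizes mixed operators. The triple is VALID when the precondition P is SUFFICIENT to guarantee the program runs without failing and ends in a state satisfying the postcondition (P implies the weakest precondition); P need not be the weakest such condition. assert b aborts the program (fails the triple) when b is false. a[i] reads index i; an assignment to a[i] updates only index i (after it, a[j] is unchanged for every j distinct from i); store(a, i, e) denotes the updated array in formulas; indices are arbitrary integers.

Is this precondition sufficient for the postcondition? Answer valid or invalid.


Working backward. After the program, the postcondition b + j + 4 != b - 9 must hold; in canonical form it is j != -13.
Then branch requires (x != -1 <-> tab[2] <= -9) and j != -13; else branch requires ((tab[b] <= 0 or 3*x < tab[b + 1] - 5) -> j != -13) and ((not (tab[b] <= 0 or 3*x < tab[b + 1] - 5)) -> 3*x != -11).
Before the if: (b = -2 -> ((x != -1 <-> tab[2] <= -9) and j != -13)) and ((not (b = -2)) -> (((tab[b] <= 0 or 3*x < tab[b + 1] - 5) -> j != -13) and ((not (tab[b] <= 0 or 3*x < tab[b + 1] - 5)) -> 3*x != -11)))
Before assert x - x - 2 = b - x - 4: x = b - 2 and (b = -2 -> ((x != -1 <-> tab[2] <= -9) and j != -13)) and ((not (b = -2)) -> (((tab[b] <= 0 or 3*x < tab[b + 1] - 5) -> j != -13) and ((not (tab[b] <= 0 or 3*x < tab[b + 1] - 5)) -> 3*x != -11)))
The weakest precondition is x = b - 2 and (b = -2 -> ((x != -1 <-> tab[2] <= -9) and j != -13)) and ((not (b = -2)) -> (((tab[b] <= 0 or 3*x < tab[b + 1] - 5) -> j != -13) and ((not (tab[b] <= 0 or 3*x < tab[b + 1] - 5)) -> 3*x != -11))).
Check whether b = -3 and (b = -2 -> (tab[2] <= -9 and j != -13)) and ((not (b = -2)) -> ((tab[b] <= 0 or tab[b + 1] > -10) -> j != -13)) and x = -1 implies it.
Countermodel: at the initial state b = -3, j = -12, tab = {[-3] = 0, [-2] = 0, [2] = 0, elsewhere 0}, x = -1, the precondition holds but the weakest precondition fails.
Answer: invalid


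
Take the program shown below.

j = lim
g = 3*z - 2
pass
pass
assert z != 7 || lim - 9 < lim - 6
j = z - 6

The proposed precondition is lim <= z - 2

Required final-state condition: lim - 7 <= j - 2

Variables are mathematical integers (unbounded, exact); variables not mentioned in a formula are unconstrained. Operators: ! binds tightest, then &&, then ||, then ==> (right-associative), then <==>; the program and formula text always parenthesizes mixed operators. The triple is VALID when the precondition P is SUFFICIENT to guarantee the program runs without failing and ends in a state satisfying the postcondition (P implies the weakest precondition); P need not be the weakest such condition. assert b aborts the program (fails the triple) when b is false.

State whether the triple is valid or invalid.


Working backward. After the program, the postcondition lim - 7 <= j - 2 must hold; in canonical form it is lim <= j + 5.
Before j := z - 6: lim <= z - 1
Before assert z != 7 || lim - 9 < lim - 6: lim <= z - 1
Before skip: lim <= z - 1
Before skip: lim <= z - 1
Before g := 3*z - 2: lim <= z - 1
Before j := lim: lim <= z - 1
The weakest precondition is lim <= z - 1.
Check whether lim <= z - 2 implies it.
Every state satisfying the precondition satisfies the weakest precondition: the implication holds.
Answer: valid


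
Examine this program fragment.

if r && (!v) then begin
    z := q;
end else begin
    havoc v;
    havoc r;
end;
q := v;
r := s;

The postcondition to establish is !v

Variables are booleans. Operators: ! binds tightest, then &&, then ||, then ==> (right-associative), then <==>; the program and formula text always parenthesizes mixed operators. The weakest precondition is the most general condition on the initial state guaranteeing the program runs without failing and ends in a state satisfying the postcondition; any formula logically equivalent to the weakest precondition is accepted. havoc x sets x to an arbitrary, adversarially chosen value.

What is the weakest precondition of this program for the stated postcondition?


Working backward. After the program, !v must hold.
Before r := s: !v
Before q := v: !v
Then branch requires !v; else branch requires false.
Before the if: ((r && (!v)) ==> (!v)) && r && (!v)
Answer: WP = ((r && (!v)) ==> (!v)) && r && (!v)


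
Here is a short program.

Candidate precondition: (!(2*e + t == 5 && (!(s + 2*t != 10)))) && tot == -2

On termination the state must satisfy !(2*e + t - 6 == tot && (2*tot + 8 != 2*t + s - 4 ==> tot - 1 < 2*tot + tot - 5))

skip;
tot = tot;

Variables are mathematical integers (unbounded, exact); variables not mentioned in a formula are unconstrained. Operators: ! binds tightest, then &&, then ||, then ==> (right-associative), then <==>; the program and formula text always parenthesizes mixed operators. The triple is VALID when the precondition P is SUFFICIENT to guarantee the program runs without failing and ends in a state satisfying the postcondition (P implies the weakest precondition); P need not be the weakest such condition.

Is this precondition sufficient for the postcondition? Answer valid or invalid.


Working backward. After the program, the postcondition !(2*e + t - 6 == tot && (2*tot + 8 != 2*t + s - 4 ==> tot - 1 < 2*tot + tot - 5)) must hold; in canonical form it is !(2*e + t == tot + 6 && (2*tot != s + 2*t - 12 ==> 2*tot > 4)).
Before tot := tot: !(2*e + t == tot + 6 && (2*tot != s + 2*t - 12 ==> 2*tot > 4))
Before skip: !(2*e + t == tot + 6 && (2*tot != s + 2*t - 12 ==> 2*tot > 4))
The weakest precondition is !(2*e + t == tot + 6 && (2*tot != s + 2*t - 12 ==> 2*tot > 4)).
Check whether (!(2*e + t == 5 && (!(s + 2*t != 10)))) && tot == -2 implies it.
Countermodel: at the initial state e = 0, s = 0, t = 4, tot = -2, the precondition holds but the weakest precondition fails.
Answer: invalid


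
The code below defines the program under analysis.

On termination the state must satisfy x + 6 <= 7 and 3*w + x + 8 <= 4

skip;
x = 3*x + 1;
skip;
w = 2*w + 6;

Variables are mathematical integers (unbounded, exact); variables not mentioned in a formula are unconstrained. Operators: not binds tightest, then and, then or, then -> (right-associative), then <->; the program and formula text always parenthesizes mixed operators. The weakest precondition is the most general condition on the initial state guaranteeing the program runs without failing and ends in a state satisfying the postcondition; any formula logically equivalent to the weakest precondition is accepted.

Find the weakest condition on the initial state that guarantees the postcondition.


Working backward. After the program, the postcondition x + 6 <= 7 and 3*w + x + 8 <= 4 must hold; in canonical form it is x <= 1 and 3*w + x <= -4.
Before w := 2*w + 6: x <= 1 and 6*w + x <= -22
Before skip: x <= 1 and 6*w + x <= -22
Before x := 3*x + 1: 3*x <= 0 and 6*w + 3*x <= -23
Before skip: 3*x <= 0 and 6*w + 3*x <= -23
Answer: WP = 3*x <= 0 and 6*w + 3*x <= -23


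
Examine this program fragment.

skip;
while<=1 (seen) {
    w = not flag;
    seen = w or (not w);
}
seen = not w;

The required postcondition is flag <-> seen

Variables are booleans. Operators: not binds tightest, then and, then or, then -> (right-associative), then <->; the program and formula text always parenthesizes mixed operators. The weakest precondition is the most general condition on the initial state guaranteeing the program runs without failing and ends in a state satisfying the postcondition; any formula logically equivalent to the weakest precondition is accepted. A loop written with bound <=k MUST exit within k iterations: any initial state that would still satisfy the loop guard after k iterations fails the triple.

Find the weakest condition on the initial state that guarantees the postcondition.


Working backward. After the program, flag <-> seen must hold.
Before seen := not w: flag <-> (not w)
Before the loop (bound <=1), unroll the exhaustion recursion (WP_0 = exit-now case; WP_j = one more guarded iteration, up to j = 1):
  WP_0: (not seen) and (flag <-> (not w))
  WP_1: (not seen) and ((not seen) -> (flag <-> (not w)))
So before the loop: (not seen) and ((not seen) -> (flag <-> (not w)))
Before skip: (not seen) and ((not seen) -> (flag <-> (not w)))
Answer: WP = (not seen) and ((not seen) -> (flag <-> (not w)))


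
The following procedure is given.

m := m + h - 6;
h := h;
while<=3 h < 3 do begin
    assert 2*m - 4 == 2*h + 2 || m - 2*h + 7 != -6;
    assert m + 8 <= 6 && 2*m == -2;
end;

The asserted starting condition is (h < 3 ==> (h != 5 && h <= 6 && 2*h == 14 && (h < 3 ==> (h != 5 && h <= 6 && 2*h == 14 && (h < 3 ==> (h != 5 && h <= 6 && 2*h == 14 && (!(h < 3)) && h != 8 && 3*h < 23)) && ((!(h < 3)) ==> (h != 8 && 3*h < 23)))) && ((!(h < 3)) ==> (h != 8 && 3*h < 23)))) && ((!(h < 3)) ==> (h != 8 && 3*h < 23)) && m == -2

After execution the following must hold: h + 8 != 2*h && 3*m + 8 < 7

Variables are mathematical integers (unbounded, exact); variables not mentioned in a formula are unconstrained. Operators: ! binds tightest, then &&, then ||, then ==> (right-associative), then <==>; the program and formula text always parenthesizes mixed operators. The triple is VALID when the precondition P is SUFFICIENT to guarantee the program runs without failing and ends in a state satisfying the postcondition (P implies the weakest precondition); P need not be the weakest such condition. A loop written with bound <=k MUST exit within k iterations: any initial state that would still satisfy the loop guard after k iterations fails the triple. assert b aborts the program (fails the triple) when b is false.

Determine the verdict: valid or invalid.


Working backward. After the program, the postcondition h + 8 != 2*h && 3*m + 8 < 7 must hold; in canonical form it is h != 8 && 3*m < -1.
Before the loop (bound <=3), unroll the exhaustion recursion (WP_0 = exit-now case; WP_j = one more guarded iteration, up to j = 3):
  WP_0: (!(h < 3)) && h != 8 && 3*m < -1
  WP_1: (h < 3 ==> ((2*m == 2*h + 6 || m != 2*h - 13) && m <= -2 && 2*m == -2 && (!(h < 3)) && h != 8 && 3*m < -1)) && ((!(h < 3)) ==> (h != 8 && 3*m < -1))
  WP_2: (h < 3 ==> ((2*m == 2*h + 6 || m != 2*h - 13) && m <= -2 && 2*m == -2 && (h < 3 ==> ((2*m == 2*h + 6 || m != 2*h - 13) && m <= -2 && 2*m == -2 && (!(h < 3)) && h != 8 && 3*m < -1)) && ((!(h < 3)) ==> (h != 8 && 3*m < -1)))) && ((!(h < 3)) ==> (h != 8 && 3*m < -1))
  WP_3: (h < 3 ==> ((2*m == 2*h + 6 || m != 2*h - 13) && m <= -2 && 2*m == -2 && (h < 3 ==> ((2*m == 2*h + 6 || m != 2*h - 13) && m <= -2 && 2*m == -2 && (h < 3 ==> ((2*m == 2*h + 6 || m != 2*h - 13) && m <= -2 && 2*m == -2 && (!(h < 3)) && h != 8 && 3*m < -1)) && ((!(h < 3)) ==> (h != 8 && 3*m < -1)))) && ((!(h < 3)) ==> (h != 8 && 3*m < -1)))) && ((!(h < 3)) ==> (h != 8 && 3*m < -1))
So before the loop: (h < 3 ==> ((2*m == 2*h + 6 || m != 2*h - 13) && m <= -2 && 2*m == -2 && (h < 3 ==> ((2*m == 2*h + 6 || m != 2*h - 13) && m <= -2 && 2*m == -2 && (h < 3 ==> ((2*m == 2*h + 6 || m != 2*h - 13) && m <= -2 && 2*m == -2 && (!(h < 3)) && h != 8 && 3*m < -1)) && ((!(h < 3)) ==> (h != 8 && 3*m < -1)))) && ((!(h < 3)) ==> (h != 8 && 3*m < -1)))) && ((!(h < 3)) ==> (h != 8 && 3*m < -1))
Before h := h: (h < 3 ==> ((2*m == 2*h + 6 || m != 2*h - 13) && m <= -2 && 2*m == -2 && (h < 3 ==> ((2*m == 2*h + 6 || m != 2*h - 13) && m <= -2 && 2*m == -2 && (h < 3 ==> ((2*m == 2*h + 6 || m != 2*h - 13) && m <= -2 && 2*m == -2 && (!(h < 3)) && h != 8 && 3*m < -1)) && ((!(h < 3)) ==> (h != 8 && 3*m < -1)))) && ((!(h < 3)) ==> (h != 8 && 3*m < -1)))) && ((!(h < 3)) ==> (h != 8 && 3*m < -1))
Before m := m + h - 6: (h < 3 ==> ((2*m == 18 || m != h - 7) && h + m <= 4 && 2*h + 2*m == 10 && (h < 3 ==> ((2*m == 18 || m != h - 7) && h + m <= 4 && 2*h + 2*m == 10 && (h < 3 ==> ((2*m == 18 || m != h - 7) && h + m <= 4 && 2*h + 2*m == 10 && (!(h < 3)) && h != 8 && 3*h + 3*m < 17)) && ((!(h < 3)) ==> (h != 8 && 3*h + 3*m < 17)))) && ((!(h < 3)) ==> (h != 8 && 3*h + 3*m < 17)))) && ((!(h < 3)) ==> (h != 8 && 3*h + 3*m < 17))
The weakest precondition is (h < 3 ==> ((2*m == 18 || m != h - 7) && h + m <= 4 && 2*h + 2*m == 10 && (h < 3 ==> ((2*m == 18 || m != h - 7) && h + m <= 4 && 2*h + 2*m == 10 && (h < 3 ==> ((2*m == 18 || m != h - 7) && h + m <= 4 && 2*h + 2*m == 10 && (!(h < 3)) && h != 8 && 3*h + 3*m < 17)) && ((!(h < 3)) ==> (h != 8 && 3*h + 3*m < 17)))) && ((!(h < 3)) ==> (h != 8 && 3*h + 3*m < 17)))) && ((!(h < 3)) ==> (h != 8 && 3*h + 3*m < 17)).
Check whether (h < 3 ==> (h != 5 && h <= 6 && 2*h == 14 && (h < 3 ==> (h != 5 && h <= 6 && 2*h == 14 && (h < 3 ==> (h != 5 && h <= 6 && 2*h == 14 && (!(h < 3)) && h != 8 && 3*h < 23)) && ((!(h < 3)) ==> (h != 8 && 3*h < 23)))) && ((!(h < 3)) ==> (h != 8 && 3*h < 23)))) && ((!(h < 3)) ==> (h != 8 && 3*h < 23)) && m == -2 implies it.
Every state satisfying the precondition satisfies the weakest precondition: the implication holds.
Answer: valid


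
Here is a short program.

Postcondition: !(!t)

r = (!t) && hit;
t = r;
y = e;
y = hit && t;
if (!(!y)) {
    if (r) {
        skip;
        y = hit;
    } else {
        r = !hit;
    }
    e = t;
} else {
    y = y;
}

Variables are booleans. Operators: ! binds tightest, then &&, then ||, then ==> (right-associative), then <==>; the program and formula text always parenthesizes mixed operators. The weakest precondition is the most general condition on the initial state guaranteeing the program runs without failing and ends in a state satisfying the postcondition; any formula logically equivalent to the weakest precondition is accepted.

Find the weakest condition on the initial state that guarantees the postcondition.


Working backward. After the program, the postcondition !(!t) must hold; in canonical form it is t.
Then branch requires (r ==> t) && ((!r) ==> t); else branch requires t.
Before the if: (y ==> ((r ==> t) && ((!r) ==> t))) && ((!y) ==> t)
Before y := hit && t: ((hit && t) ==> ((r ==> t) && ((!r) ==> t))) && ((!(hit && t)) ==> t)
Before y := e: ((hit && t) ==> ((r ==> t) && ((!r) ==> t))) && ((!(hit && t)) ==> t)
Before t := r: ((hit && r) ==> ((!r) ==> r)) && ((!(hit && r)) ==> r)
Before r := (!t) && hit: ((hit && (!t)) ==> ((!((!t) && hit)) ==> ((!t) && hit))) && ((!(hit && (!t))) ==> ((!t) && hit))
Answer: WP = ((hit && (!t)) ==> ((!((!t) && hit)) ==> ((!t) && hit))) && ((!(hit && (!t))) ==> ((!t) && hit))


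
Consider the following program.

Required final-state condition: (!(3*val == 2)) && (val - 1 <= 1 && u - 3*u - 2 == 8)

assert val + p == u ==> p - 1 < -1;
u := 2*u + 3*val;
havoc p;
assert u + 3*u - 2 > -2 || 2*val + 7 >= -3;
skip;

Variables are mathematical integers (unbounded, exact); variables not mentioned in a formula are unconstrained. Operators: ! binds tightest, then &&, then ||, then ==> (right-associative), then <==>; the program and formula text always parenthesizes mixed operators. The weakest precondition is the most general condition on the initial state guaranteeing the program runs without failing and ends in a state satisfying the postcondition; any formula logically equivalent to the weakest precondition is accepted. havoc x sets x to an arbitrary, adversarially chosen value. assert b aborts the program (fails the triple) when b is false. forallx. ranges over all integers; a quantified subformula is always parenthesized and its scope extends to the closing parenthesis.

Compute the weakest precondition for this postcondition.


Working backward. After the program, the postcondition (!(3*val == 2)) && (val - 1 <= 1 && u - 3*u - 2 == 8) must hold; in canonical form it is (!(3*val == 2)) && val <= 2 && 2*u == -10.
Before skip: (!(3*val == 2)) && val <= 2 && 2*u == -10
Before assert u + 3*u - 2 > -2 || 2*val + 7 >= -3: (4*u > 0 || 2*val >= -10) && (!(3*val == 2)) && val <= 2 && 2*u == -10
Before havoc p: (4*u > 0 || 2*val >= -10) && (!(3*val == 2)) && val <= 2 && 2*u == -10
Before u := 2*u + 3*val: (8*u + 12*val > 0 || 2*val >= -10) && (!(3*val == 2)) && val <= 2 && 4*u + 6*val == -10
Before assert val + p == u ==> p - 1 < -1: (p + val == u ==> p < 0) && (8*u + 12*val > 0 || 2*val >= -10) && (!(3*val == 2)) && val <= 2 && 4*u + 6*val == -10
Answer: WP = (p + val == u ==> p < 0) && (8*u + 12*val > 0 || 2*val >= -10) && (!(3*val == 2)) && val <= 2 && 4*u + 6*val == -10


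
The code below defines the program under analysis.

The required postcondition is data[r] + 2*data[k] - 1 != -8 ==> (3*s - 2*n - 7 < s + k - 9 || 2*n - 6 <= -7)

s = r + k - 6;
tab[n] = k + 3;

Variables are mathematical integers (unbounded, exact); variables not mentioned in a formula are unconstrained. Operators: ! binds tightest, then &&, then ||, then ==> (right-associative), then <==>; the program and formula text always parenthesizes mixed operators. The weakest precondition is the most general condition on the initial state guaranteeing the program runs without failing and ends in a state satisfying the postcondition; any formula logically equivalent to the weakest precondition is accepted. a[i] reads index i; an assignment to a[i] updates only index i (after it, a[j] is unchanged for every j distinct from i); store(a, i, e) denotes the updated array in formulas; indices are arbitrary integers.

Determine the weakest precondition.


Working backward. After the program, the postcondition data[r] + 2*data[k] - 1 != -8 ==> (3*s - 2*n - 7 < s + k - 9 || 2*n - 6 <= -7) must hold; in canonical form it is 2*data[k] + data[r] != -7 ==> (2*s < k + 2*n - 2 || 2*n <= -1).
Before tab[n] := k + 3: 2*data[k] + data[r] != -7 ==> (2*s < k + 2*n - 2 || 2*n <= -1)
Before s := r + k - 6: 2*data[k] + data[r] != -7 ==> (k + 2*r < 2*n + 10 || 2*n <= -1)
Answer: WP = 2*data[k] + data[r] != -7 ==> (k + 2*r < 2*n + 10 || 2*n <= -1)


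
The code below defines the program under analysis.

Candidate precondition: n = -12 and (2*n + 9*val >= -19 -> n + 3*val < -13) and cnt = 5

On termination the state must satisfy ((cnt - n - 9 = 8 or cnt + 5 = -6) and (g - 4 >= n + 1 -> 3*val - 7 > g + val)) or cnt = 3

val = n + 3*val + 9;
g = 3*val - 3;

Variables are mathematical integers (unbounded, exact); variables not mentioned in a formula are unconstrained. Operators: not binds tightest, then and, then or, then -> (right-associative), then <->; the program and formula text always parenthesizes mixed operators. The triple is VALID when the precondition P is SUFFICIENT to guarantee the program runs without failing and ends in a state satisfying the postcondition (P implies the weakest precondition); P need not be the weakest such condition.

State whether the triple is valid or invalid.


Working backward. After the program, the postcondition ((cnt - n - 9 = 8 or cnt + 5 = -6) and (g - 4 >= n + 1 -> 3*val - 7 > g + val)) or cnt = 3 must hold; in canonical form it is ((cnt = n + 17 or cnt = -11) and (g >= n + 5 -> 2*val > g + 7)) or cnt = 3.
Before g := 3*val - 3: ((cnt = n + 17 or cnt = -11) and (3*val >= n + 8 -> val < -4)) or cnt = 3
Before val := n + 3*val + 9: ((cnt = n + 17 or cnt = -11) and (2*n + 9*val >= -19 -> n + 3*val < -13)) or cnt = 3
The weakest precondition is ((cnt = n + 17 or cnt = -11) and (2*n + 9*val >= -19 -> n + 3*val < -13)) or cnt = 3.
Check whether n = -12 and (2*n + 9*val >= -19 -> n + 3*val < -13) and cnt = 5 implies it.
Every state satisfying the precondition satisfies the weakest precondition: the implication holds.
Answer: valid


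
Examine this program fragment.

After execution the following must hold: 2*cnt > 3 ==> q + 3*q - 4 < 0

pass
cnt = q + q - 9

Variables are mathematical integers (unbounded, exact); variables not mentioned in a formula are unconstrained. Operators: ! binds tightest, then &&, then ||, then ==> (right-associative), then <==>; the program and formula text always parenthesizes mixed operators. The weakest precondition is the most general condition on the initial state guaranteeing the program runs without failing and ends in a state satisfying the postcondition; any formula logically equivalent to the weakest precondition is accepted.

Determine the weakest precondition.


Working backward. After the program, the postcondition 2*cnt > 3 ==> q + 3*q - 4 < 0 must hold; in canonical form it is 2*cnt > 3 ==> 4*q < 4.
Before cnt := q + q - 9: 4*q > 21 ==> 4*q < 4
Before skip: 4*q > 21 ==> 4*q < 4
Answer: WP = 4*q > 21 ==> 4*q < 4


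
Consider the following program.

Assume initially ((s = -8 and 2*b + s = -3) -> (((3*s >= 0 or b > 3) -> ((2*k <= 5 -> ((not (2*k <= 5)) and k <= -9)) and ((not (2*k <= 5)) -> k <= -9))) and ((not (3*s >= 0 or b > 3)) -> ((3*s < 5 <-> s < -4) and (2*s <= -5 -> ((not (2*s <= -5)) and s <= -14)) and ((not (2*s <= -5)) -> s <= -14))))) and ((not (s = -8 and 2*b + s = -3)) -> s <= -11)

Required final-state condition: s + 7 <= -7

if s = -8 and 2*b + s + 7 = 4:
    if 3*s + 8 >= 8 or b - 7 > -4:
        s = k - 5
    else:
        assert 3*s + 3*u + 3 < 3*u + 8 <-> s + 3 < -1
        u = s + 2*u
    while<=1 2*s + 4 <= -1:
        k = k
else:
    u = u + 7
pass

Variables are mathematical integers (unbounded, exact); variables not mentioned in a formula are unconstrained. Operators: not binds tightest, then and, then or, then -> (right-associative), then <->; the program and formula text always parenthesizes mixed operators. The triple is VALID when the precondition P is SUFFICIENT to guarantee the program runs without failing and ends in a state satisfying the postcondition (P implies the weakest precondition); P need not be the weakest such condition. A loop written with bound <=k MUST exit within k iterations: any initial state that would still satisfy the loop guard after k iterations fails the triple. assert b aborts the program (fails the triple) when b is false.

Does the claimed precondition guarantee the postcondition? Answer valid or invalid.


Working backward. After the program, the postcondition s + 7 <= -7 must hold; in canonical form it is s <= -14.
Before skip: s <= -14
Then branch requires ((3*s >= 0 or b > 3) -> ((2*k <= 5 -> ((not (2*k <= 5)) and k <= -9)) and ((not (2*k <= 5)) -> k <= -9))) and ((not (3*s >= 0 or b > 3)) -> ((3*s < 5 <-> s < -4) and (2*s <= -5 -> ((not (2*s <= -5)) and s <= -14)) and ((not (2*s <= -5)) -> s <= -14))); else branch requires s <= -14.
Before the if: ((s = -8 and 2*b + s = -3) -> (((3*s >= 0 or b > 3) -> ((2*k <= 5 -> ((not (2*k <= 5)) and k <= -9)) and ((not (2*k <= 5)) -> k <= -9))) and ((not (3*s >= 0 or b > 3)) -> ((3*s < 5 <-> s < -4) and (2*s <= -5 -> ((not (2*s <= -5)) and s <= -14)) and ((not (2*s <= -5)) -> s <= -14))))) and ((not (s = -8 and 2*b + s = -3)) -> s <= -14)
The weakest precondition is ((s = -8 and 2*b + s = -3) -> (((3*s >= 0 or b > 3) -> ((2*k <= 5 -> ((not (2*k <= 5)) and k <= -9)) and ((not (2*k <= 5)) -> k <= -9))) and ((not (3*s >= 0 or b > 3)) -> ((3*s < 5 <-> s < -4) and (2*s <= -5 -> ((not (2*s <= -5)) and s <= -14)) and ((not (2*s <= -5)) -> s <= -14))))) and ((not (s = -8 and 2*b + s = -3)) -> s <= -14).
Check whether ((s = -8 and 2*b + s = -3) -> (((3*s >= 0 or b > 3) -> ((2*k <= 5 -> ((not (2*k <= 5)) and k <= -9)) and ((not (2*k <= 5)) -> k <= -9))) and ((not (3*s >= 0 or b > 3)) -> ((3*s < 5 <-> s < -4) and (2*s <= -5 -> ((not (2*s <= -5)) and s <= -14)) and ((not (2*s <= -5)) -> s <= -14))))) and ((not (s = -8 and 2*b + s = -3)) -> s <= -11) implies it.
Countermodel: at the initial state b = 0, k = 0, s = -13, the precondition holds but the weakest precondition fails.
Answer: invalid


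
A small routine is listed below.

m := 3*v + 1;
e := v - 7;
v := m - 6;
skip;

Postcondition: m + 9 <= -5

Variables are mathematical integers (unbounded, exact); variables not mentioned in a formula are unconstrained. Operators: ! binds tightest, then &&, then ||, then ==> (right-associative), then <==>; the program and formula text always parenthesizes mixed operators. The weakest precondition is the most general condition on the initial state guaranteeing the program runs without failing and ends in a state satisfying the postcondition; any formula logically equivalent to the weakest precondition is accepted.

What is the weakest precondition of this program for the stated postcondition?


Working backward. After the program, the postcondition m + 9 <= -5 must hold; in canonical form it is m <= -14.
Before skip: m <= -14
Before v := m - 6: m <= -14
Before e := v - 7: m <= -14
Before m := 3*v + 1: 3*v <= -15
Answer: WP = 3*v <= -15


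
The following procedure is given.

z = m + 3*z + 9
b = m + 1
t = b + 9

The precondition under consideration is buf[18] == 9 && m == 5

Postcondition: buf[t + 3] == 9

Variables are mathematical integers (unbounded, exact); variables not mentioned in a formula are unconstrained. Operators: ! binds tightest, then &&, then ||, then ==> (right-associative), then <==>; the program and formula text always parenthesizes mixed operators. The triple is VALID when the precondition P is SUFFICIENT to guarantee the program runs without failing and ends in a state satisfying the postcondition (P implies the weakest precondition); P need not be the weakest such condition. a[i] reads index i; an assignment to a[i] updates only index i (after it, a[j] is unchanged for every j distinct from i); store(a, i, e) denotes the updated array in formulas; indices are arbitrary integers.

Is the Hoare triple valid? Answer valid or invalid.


Working backward. After the program, buf[t + 3] == 9 must hold.
Before t := b + 9: buf[b + 12] == 9
Before b := m + 1: buf[m + 13] == 9
Before z := m + 3*z + 9: buf[m + 13] == 9
The weakest precondition is buf[m + 13] == 9.
Check whether buf[18] == 9 && m == 5 implies it.
Every state satisfying the precondition satisfies the weakest precondition: the implication holds.
Answer: valid


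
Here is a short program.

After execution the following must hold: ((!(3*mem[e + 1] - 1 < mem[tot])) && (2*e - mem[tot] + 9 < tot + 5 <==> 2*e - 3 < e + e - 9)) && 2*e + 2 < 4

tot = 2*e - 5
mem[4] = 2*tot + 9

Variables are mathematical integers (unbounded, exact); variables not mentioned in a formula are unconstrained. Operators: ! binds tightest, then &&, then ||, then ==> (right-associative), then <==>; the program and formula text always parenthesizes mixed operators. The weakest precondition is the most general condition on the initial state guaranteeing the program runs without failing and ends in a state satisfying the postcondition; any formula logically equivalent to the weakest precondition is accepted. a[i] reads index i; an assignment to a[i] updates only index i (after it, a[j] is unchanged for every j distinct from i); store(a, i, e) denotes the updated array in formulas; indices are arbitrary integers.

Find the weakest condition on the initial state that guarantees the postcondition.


Working backward. After the program, the postcondition ((!(3*mem[e + 1] - 1 < mem[tot])) && (2*e - mem[tot] + 9 < tot + 5 <==> 2*e - 3 < e + e - 9)) && 2*e + 2 < 4 must hold; in canonical form it is (!(3*mem[e + 1] < mem[tot] + 1)) && (!(2*e < mem[tot] + tot - 4)) && 2*e < 2.
Before mem[4] := 2*tot + 9: (!(3*store(mem, 4, 2*tot + 9)[e + 1] < store(mem, 4, 2*tot + 9)[tot] + 1)) && (!(2*e < store(mem, 4, 2*tot + 9)[tot] + tot - 4)) && 2*e < 2
Before tot := 2*e - 5: (!(3*store(mem, 4, 4*e - 1)[e + 1] < store(mem, 4, 4*e - 1)[2*e - 5] + 1)) && (!(store(mem, 4, 4*e - 1)[2*e - 5] > 9)) && 2*e < 2
Answer: WP = (!(3*store(mem, 4, 4*e - 1)[e + 1] < store(mem, 4, 4*e - 1)[2*e - 5] + 1)) && (!(store(mem, 4, 4*e - 1)[2*e - 5] > 9)) && 2*e < 2
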